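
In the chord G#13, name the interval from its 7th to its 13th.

G#13 (G# dominant thirteenth) is spelled G#, B#, D#, F#, A#, E#.
So we need the interval from F# up to E#.
From F# to E# is 11 semitones, exactly the major seventh.

M7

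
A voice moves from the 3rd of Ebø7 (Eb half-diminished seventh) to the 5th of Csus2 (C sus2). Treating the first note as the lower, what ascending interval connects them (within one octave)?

Ebø7 (Eb half-diminished seventh) has Gb as its 3rd, and Csus2 (C sus2) has G as its 5th.
Gb up to G is 1 semitone, a half step wider than a perfect unison, so the interval is augmented.

augmented 1st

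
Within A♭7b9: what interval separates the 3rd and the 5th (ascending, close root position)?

minor third

A♭7b9 (A♭ dominant seventh flat nine): A♭ C E♭ G♭ B𝄫.
The 3rd is C and the 5th is E♭.
C up to E♭ is 3 semitones, a half step narrower than a major third, so the interval is minor.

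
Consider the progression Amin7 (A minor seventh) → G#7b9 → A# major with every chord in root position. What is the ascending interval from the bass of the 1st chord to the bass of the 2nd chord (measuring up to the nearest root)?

major seventh

The roots are A and G#.
From A to G# is 11 semitones, exactly the major seventh.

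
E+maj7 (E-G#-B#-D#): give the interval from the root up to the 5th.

That puts E below B#.
From E to B#: 8 semitones over a fifth = augmented.

augmented fifth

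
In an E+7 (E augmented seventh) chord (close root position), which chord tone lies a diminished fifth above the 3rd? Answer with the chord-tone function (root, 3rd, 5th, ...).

E7#5 (E augmented seventh): E, G♯, B♯, D.
The 3rd is G♯. A diminished fifth above G♯ is D.
D is the chord's 7th.

7th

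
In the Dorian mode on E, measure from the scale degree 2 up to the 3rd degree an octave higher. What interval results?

E dorian: E F# G A B C# D.
The scale degree 2 is F# and the 3rd scale degree (up an octave) is G.
F# up to G is 13 semitones, a half step narrower than a major ninth, so the interval is minor.

minor 9th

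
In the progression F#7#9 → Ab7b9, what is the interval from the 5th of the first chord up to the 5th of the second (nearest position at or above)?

diminished third

F#7#9 has C# as its 5th, and Ab7b9 has Eb as its 5th.
3 letter names make it a third; at 2 semitones (a whole step narrower than major) the quality is diminished.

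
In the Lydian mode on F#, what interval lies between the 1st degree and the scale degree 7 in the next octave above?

The scale runs F# G# A# B# C# D# E#.
That puts F# below E#.
F# up to E# spans 14 letter names and 23 semitones — a major fourteenth.

major fourteenth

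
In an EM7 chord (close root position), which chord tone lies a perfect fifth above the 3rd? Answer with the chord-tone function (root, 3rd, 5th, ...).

7th

EM7 (E major seventh) is spelled E G# B D#.
The 3rd is G#. A perfect fifth above G# is D#.
D# is the chord's 7th.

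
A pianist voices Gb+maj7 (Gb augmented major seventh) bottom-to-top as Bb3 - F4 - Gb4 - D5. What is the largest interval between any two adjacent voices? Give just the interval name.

augmented fifth

Adjacent intervals: Bb3→F4 = perfect fifth; F4→Gb4 = minor second; Gb4→D5 = augmented fifth.
The largest is Gb4 to D5, an augmented fifth (8 semitones).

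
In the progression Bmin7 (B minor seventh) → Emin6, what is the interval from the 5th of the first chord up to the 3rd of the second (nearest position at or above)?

Bmin7 (B minor seventh) has F♯ as its 5th, and Emin6 has G as its 3rd.
F♯ up to G is 1 semitone, a half step narrower than a major second, so the interval is minor.

minor second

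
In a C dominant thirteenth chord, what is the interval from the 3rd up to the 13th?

perfect eleventh

C13 is spelled C-E-G-Bb-D-A.
So we need the interval from E up to A.
E up to A spans 11 letter names and 17 semitones — a perfect eleventh.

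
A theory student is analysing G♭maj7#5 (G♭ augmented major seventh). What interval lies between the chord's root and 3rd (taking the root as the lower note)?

G♭ augmented major seventh is spelled G♭-B♭-D-F.
Root = G♭; 3rd = B♭.
Counting 3 letters and 4 half steps from G♭ gives a major third.

major third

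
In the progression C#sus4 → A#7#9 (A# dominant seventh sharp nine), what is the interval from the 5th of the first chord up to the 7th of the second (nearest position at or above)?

P1

C#sus4 has G# as its 5th, and A#7#9 (A# dominant seventh sharp nine) has G# as its 7th.
G# up to G# spans 1 letter names and 0 semitones — a perfect unison.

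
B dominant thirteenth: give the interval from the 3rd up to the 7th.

The chord tones of B13 (B dominant thirteenth) are B, D#, F#, A, C#, G#.
So we need the interval from D# up to A.
5 letter names make it a fifth; at 6 semitones (a half step narrower than perfect) the quality is diminished.
This 3–7 tritone is the characteristic tension at the heart of the dominant sound.

diminished 5th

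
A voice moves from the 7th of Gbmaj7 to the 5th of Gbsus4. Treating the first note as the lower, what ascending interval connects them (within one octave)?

minor sixth

Gbmaj7 has F as its 7th, and Gbsus4 has Db as its 5th.
F up to Db is 8 semitones, a half step narrower than a major sixth, so the interval is minor.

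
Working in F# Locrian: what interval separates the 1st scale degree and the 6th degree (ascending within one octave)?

The scale runs F# G A B C D E.
That puts F# below D.
F# up to D is 8 semitones, a half step narrower than a major sixth, so the interval is minor.

minor 6th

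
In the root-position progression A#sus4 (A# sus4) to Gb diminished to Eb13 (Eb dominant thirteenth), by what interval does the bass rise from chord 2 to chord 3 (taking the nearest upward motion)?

major sixth

The roots are Gb and Eb.
Gb up to Eb spans 6 letter names and 9 semitones — a major sixth.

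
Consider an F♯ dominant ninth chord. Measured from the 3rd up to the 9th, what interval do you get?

m7

The chord tones of F♯9 are F♯ A♯ C♯ E G♯.
So we need the interval from A♯ up to G♯.
7 letter names make it a seventh; at 10 semitones (a half step narrower than major) the quality is minor.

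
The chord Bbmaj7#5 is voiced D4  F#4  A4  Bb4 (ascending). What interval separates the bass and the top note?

The outer voices are D4 and Bb4.
6 letter names make it a sixth; at 8 semitones (a half step narrower than major) the quality is minor.

minor sixth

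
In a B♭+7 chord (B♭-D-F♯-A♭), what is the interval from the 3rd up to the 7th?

3rd = D; 7th = A♭.
5 letter names make it a fifth; at 6 semitones (a half step narrower than perfect) the quality is diminished.

diminished fifth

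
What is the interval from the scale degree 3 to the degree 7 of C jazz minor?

augmented fifth

The scale runs C D Eb F G A B.
So we need the interval from Eb up to B.
From Eb to B: 8 semitones over a fifth = augmented.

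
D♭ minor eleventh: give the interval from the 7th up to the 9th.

The chord tones of D♭m11 (D♭ minor eleventh) are D♭–F♭–A♭–C♭–E♭–G♭.
The 7th is C♭ and the 9th is E♭.
From C♭ to E♭ is 4 semitones, exactly the major third.

major third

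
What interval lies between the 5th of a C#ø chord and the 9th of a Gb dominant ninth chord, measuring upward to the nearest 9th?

The 5th of C#ø is G; the 9th of Gb dominant ninth is Ab.
G up to Ab is 1 semitone, a half step narrower than a major second, so the interval is minor.

m2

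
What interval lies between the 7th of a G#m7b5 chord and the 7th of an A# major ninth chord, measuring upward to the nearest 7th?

augmented second

The 7th of G#m7b5 is F#; the 7th of A# major ninth is G##.
F# up to G## is 3 semitones, a half step wider than a major second, so the interval is augmented.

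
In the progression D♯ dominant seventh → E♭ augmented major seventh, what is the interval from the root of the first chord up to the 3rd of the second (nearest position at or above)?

diminished fourth

D♯ dominant seventh has D♯ as its root, and E♭ augmented major seventh has G as its 3rd.
4 letter names make it a fourth; at 4 semitones (a half step narrower than perfect) the quality is diminished.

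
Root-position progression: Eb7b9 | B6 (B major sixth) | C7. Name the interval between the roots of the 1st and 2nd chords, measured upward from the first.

The roots are Eb and B.
From Eb to B: 8 semitones over a fifth = augmented.

augmented 5th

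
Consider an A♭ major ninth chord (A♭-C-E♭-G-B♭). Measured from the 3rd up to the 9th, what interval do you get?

minor seventh

The 3rd is C and the 9th is B♭.
C up to B♭ is 10 semitones, a half step narrower than a major seventh, so the interval is minor.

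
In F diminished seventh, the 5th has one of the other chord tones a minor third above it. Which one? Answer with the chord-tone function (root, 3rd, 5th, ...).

7th

The chord tones of F diminished seventh are F–Ab–Cb–Ebb.
The 5th is Cb. A minor third above Cb is Ebb.
Ebb is the chord's 7th.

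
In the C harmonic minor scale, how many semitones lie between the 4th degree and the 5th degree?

The scale is C D Eb F G Ab B.
F up to G is a major second — 2 semitones.

2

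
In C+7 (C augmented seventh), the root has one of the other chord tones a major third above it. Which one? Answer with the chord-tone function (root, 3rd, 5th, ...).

3rd

Caug7 (C augmented seventh) is spelled C–E–G#–Bb.
The root is C. A major third above C is E.
E is the chord's 3rd.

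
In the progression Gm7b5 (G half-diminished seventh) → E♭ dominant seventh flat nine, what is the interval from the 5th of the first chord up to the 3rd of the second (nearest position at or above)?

The 5th of Gm7b5 (G half-diminished seventh) is D♭; the 3rd of E♭ dominant seventh flat nine is G.
D♭ up to G is 6 semitones, a half step wider than a perfect fourth, so the interval is augmented.

augmented fourth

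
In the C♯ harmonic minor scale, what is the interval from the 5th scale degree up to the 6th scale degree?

C♯ harmonic minor: C♯ D♯ E F♯ G♯ A B♯.
The 5th scale degree is G♯ and the 6th scale degree is A.
From G♯ to A: 1 semitone over a second = minor.

minor 2nd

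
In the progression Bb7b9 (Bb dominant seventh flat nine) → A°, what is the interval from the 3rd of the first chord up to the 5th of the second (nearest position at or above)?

minor 2nd

Bb7b9 (Bb dominant seventh flat nine) has D as its 3rd, and A° has Eb as its 5th.
2 letter names make it a second; at 1 semitone (a half step narrower than major) the quality is minor.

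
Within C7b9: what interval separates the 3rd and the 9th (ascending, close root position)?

C7b9 is spelled C E G Bb Db.
That puts E below Db.
From E to Db: 9 semitones over a seventh = diminished.

diminished seventh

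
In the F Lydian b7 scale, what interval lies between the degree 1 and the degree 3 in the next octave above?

The scale runs F G A B C D E♭.
The degree 1 is F and the 3rd scale degree (up an octave) is A.
From F to A is 16 semitones, exactly the major tenth.

major tenth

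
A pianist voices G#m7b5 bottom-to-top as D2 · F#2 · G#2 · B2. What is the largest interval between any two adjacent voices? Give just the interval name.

Adjacent intervals: D2→F#2 = major third; F#2→G#2 = major second; G#2→B2 = minor third.
The largest is D2 to F#2, a major third (4 semitones).

major 3rd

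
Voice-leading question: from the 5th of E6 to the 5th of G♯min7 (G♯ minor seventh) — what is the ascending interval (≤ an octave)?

major third

E6 has B as its 5th, and G♯min7 (G♯ minor seventh) has D♯ as its 5th.
From B to D♯ is 4 semitones, exactly the major third.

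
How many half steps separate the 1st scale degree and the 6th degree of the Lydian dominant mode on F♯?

9

The scale is F♯ G♯ A♯ B♯ C♯ D♯ E.
F♯ up to D♯ is a major sixth — 9 semitones.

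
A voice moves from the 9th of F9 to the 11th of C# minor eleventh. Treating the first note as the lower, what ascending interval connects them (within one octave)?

major 7th

The 9th of F9 is G; the 11th of C# minor eleventh is F#.
G up to F# spans 7 letter names and 11 semitones — a major seventh.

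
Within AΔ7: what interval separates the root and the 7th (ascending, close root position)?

AM7 is spelled A C♯ E G♯.
Root = A; 7th = G♯.
Counting 7 letters and 11 half steps from A gives a major seventh.

major 7th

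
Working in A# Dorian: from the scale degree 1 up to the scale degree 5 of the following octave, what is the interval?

The scale runs A# B# C# D# E# F## G#.
The scale degree 1 is A# and the 5th scale degree (up an octave) is E#.
From A# to E# is 19 semitones, exactly the perfect twelfth.

perfect twelfth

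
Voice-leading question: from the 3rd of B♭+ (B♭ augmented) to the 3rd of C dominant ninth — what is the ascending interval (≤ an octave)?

The 3rd of B♭+ (B♭ augmented) is D; the 3rd of C dominant ninth is E.
Counting 2 letters and 2 half steps from D gives a major second.

major 2nd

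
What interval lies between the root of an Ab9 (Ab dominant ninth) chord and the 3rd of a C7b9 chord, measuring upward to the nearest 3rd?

augmented fifth

Ab9 (Ab dominant ninth) has Ab as its root, and C7b9 has E as its 3rd.
From Ab to E: 8 semitones over a fifth = augmented.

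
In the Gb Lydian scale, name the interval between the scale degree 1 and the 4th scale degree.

augmented fourth

Gb lydian: Gb Ab Bb C Db Eb F.
That puts Gb below C.
Gb up to C is 6 semitones, a half step wider than a perfect fourth, so the interval is augmented.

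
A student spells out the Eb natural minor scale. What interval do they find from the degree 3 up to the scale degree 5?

Eb natural minor: Eb F Gb Ab Bb Cb Db.
So we need the interval from Gb up to Bb.
Gb up to Bb spans 3 letter names and 4 semitones — a major third.

major third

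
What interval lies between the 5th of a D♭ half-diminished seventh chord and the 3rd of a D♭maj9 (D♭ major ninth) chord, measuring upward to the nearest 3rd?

D♭ half-diminished seventh has A𝄫 as its 5th, and D♭maj9 (D♭ major ninth) has F as its 3rd.
6 letter names make it a sixth; at 10 semitones (a half step wider than major) the quality is augmented.

augmented sixth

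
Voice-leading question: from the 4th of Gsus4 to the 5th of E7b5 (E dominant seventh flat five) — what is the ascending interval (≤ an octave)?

minor seventh

Gsus4 has C as its 4th, and E7b5 (E dominant seventh flat five) has Bb as its 5th.
7 letter names make it a seventh; at 10 semitones (a half step narrower than major) the quality is minor.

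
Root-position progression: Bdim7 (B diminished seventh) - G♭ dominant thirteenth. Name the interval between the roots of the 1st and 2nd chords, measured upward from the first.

The roots are B and G♭.
6 letter names make it a sixth; at 7 semitones (a whole step narrower than major) the quality is diminished.

diminished 6th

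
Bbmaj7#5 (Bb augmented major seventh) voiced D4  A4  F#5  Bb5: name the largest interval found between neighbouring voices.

Adjacent intervals: D4→A4 = perfect fifth; A4→F#5 = major sixth; F#5→Bb5 = diminished fourth.
The largest is A4 to F#5, a major sixth (9 semitones).

major 6th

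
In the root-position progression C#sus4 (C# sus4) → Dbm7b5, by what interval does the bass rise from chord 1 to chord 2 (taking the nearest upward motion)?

diminished second

The roots are C# and Db.
2 letter names make it a second; at 0 semitones (a whole step narrower than major) the quality is diminished.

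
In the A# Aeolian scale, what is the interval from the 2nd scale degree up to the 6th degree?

Spelling the A# Aeolian scale: A# B# C# D# E# F# G#.
So we need the interval from B# up to F#.
From B# to F#: 6 semitones over a fifth = diminished.

diminished 5th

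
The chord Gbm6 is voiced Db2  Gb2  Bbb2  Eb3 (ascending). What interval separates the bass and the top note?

The outer voices are Db2 and Eb3.
From Db to Eb is 14 semitones, exactly the major ninth.

M9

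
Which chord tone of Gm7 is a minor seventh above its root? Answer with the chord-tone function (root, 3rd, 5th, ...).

Gm7 is spelled G–Bb–D–F.
The root is G. A minor seventh above G is F.
F is the chord's 7th.

7th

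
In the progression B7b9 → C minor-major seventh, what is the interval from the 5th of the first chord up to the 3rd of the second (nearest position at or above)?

diminished seventh

B7b9 has F# as its 5th, and C minor-major seventh has Eb as its 3rd.
F# up to Eb is 9 semitones, a whole step narrower than a major seventh, so the interval is diminished.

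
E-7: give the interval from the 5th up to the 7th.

minor third

Spelling the chord: E–G–B–D.
The 5th is B and the 7th is D.
From B to D: 3 semitones over a third = minor.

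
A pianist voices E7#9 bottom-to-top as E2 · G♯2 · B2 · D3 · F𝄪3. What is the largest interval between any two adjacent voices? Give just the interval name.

Adjacent intervals: E2→G♯2 = major third; G♯2→B2 = minor third; B2→D3 = minor third; D3→F𝄪3 = augmented third.
The largest is D3 to F𝄪3, an augmented third (5 semitones).

augmented third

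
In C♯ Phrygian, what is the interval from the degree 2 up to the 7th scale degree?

major 6th

The scale runs C♯ D E F♯ G♯ A B.
So we need the interval from D up to B.
D up to B spans 6 letter names and 9 semitones — a major sixth.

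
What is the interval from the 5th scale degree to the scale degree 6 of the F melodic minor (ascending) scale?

major second

The scale runs F G Ab Bb C D E.
5th scale degree = C; 6th degree = D.
Counting 2 letters and 2 half steps from C gives a major second.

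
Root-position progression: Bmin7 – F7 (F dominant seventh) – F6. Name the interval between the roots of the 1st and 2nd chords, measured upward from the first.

The roots are B and F.
5 letter names make it a fifth; at 6 semitones (a half step narrower than perfect) the quality is diminished.

diminished 5th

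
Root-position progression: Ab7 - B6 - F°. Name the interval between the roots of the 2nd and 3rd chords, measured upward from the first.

The roots are B and F.
B up to F is 6 semitones, a half step narrower than a perfect fifth, so the interval is diminished.

diminished 5th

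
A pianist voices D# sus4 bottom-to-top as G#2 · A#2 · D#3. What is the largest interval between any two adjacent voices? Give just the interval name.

Adjacent intervals: G#2→A#2 = major second; A#2→D#3 = perfect fourth.
The largest is A#2 to D#3, a perfect fourth (5 semitones).

perfect fourth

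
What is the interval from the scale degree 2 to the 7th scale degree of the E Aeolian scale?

E natural minor: E F# G A B C D.
The scale degree 2 is F# and the 7th degree is D.
F# up to D is 8 semitones, a half step narrower than a major sixth, so the interval is minor.

m6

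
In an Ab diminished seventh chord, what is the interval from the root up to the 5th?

Abdim7: Ab-Cb-Ebb-Gbb.
So we need the interval from Ab up to Ebb.
From Ab to Ebb: 6 semitones over a fifth = diminished.

diminished fifth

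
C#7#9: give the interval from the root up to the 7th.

C#7#9 is spelled C#, E#, G#, B, D##.
So we need the interval from C# up to B.
C# up to B is 10 semitones, a half step narrower than a major seventh, so the interval is minor.

minor seventh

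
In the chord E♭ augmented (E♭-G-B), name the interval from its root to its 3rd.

major 3rd

So we need the interval from E♭ up to G.
From E♭ to G is 4 semitones, exactly the major third.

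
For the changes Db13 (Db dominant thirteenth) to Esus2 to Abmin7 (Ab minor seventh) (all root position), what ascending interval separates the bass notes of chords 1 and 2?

The roots are Db and E.
Db up to E is 3 semitones, a half step wider than a major second, so the interval is augmented.

A2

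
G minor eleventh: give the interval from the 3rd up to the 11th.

The chord tones of G minor eleventh are G, Bb, D, F, A, C.
3rd = Bb; 11th = C.
From Bb to C is 14 semitones, exactly the major ninth.

major ninth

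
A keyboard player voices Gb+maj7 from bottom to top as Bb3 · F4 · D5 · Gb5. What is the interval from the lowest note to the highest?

The outer voices are Bb3 and Gb5.
Bb up to Gb is 20 semitones, a half step narrower than a major thirteenth, so the interval is minor.

minor thirteenth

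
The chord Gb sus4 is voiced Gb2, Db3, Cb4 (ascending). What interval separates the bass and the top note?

perfect 11th

The outer voices are Gb2 and Cb4.
Gb up to Cb spans 11 letter names and 17 semitones — a perfect eleventh.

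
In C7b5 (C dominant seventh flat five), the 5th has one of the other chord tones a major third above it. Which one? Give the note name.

C dominant seventh flat five is spelled C-E-Gb-Bb.
The 5th is Gb. A major third above Gb is Bb.
Bb is the chord's 7th.

Bb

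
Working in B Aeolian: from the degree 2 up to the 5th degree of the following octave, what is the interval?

Spelling B Aeolian: B C# D E F# G A.
The degree 2 is C# and the 5th scale degree (up an octave) is F#.
From C# to F# is 17 semitones, exactly the perfect eleventh.

P11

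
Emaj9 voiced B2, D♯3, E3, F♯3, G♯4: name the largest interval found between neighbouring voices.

major ninth

Adjacent intervals: B2→D♯3 = major third; D♯3→E3 = minor second; E3→F♯3 = major second; F♯3→G♯4 = major ninth.
The largest is F♯3 to G♯4, a major ninth (14 semitones).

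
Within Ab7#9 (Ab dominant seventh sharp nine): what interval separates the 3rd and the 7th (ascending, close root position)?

diminished 5th

Spelling the chord: Ab, C, Eb, Gb, B.
That puts C below Gb.
C up to Gb is 6 semitones, a half step narrower than a perfect fifth, so the interval is diminished.
This 3–7 tritone is the characteristic tension at the heart of the dominant sound.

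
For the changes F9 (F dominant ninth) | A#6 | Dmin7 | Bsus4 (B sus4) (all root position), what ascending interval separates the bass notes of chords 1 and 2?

The roots are F and A#.
From F to A#: 5 semitones over a third = augmented.

A3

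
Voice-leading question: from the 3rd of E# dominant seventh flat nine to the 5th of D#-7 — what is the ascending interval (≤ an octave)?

minor second

The 3rd of E# dominant seventh flat nine is G##; the 5th of D#-7 is A#.
2 letter names make it a second; at 1 semitone (a half step narrower than major) the quality is minor.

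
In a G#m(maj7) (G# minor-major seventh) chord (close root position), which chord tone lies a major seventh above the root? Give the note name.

F##

G#m(maj7) is spelled G#, B, D#, F##.
The root is G#. A major seventh above G# is F##.
F## is the chord's 7th.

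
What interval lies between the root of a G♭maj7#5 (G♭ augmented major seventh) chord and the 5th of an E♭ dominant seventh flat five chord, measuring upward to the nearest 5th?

The root of G♭maj7#5 (G♭ augmented major seventh) is G♭; the 5th of E♭ dominant seventh flat five is B𝄫.
G♭ up to B𝄫 is 3 semitones, a half step narrower than a major third, so the interval is minor.

minor third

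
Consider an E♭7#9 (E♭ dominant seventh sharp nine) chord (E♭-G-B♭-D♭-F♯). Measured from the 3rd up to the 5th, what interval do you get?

m3

The 3rd is G and the 5th is B♭.
G up to B♭ is 3 semitones, a half step narrower than a major third, so the interval is minor.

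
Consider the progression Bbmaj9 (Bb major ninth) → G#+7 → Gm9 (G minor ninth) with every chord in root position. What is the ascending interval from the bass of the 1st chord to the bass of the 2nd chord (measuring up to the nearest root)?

The roots are Bb and G#.
6 letter names make it a sixth; at 10 semitones (a half step wider than major) the quality is augmented.

A6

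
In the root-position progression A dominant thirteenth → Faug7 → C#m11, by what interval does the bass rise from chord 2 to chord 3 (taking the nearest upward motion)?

The roots are F and C#.
From F to C#: 8 semitones over a fifth = augmented.

augmented fifth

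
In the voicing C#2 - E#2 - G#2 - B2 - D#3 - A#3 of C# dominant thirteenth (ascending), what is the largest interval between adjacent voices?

Adjacent intervals: C#2→E#2 = major third; E#2→G#2 = minor third; G#2→B2 = minor third; B2→D#3 = major third; D#3→A#3 = perfect fifth.
The largest is D#3 to A#3, a perfect fifth (7 semitones).

perfect fifth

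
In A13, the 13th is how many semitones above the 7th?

11

A dominant thirteenth: A, C#, E, G, B, F#.
G to F# is a major seventh: 11 semitones.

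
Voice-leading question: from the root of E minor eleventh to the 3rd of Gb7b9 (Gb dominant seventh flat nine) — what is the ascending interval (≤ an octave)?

The root of E minor eleventh is E; the 3rd of Gb7b9 (Gb dominant seventh flat nine) is Bb.
From E to Bb: 6 semitones over a fifth = diminished.

diminished fifth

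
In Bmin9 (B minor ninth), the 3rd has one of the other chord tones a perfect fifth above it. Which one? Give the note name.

Spelling the chord: B–D–F♯–A–C♯.
The 3rd is D. A perfect fifth above D is A.
A is the chord's 7th.

A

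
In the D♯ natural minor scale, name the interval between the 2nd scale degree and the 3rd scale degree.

minor second

The scale runs D♯ E♯ F♯ G♯ A♯ B C♯.
That puts E♯ below F♯.
From E♯ to F♯: 1 semitone over a second = minor.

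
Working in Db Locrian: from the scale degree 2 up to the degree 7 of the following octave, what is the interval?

Spelling Db Locrian: Db Ebb Fb Gb Abb Bbb Cb.
That puts Ebb below Cb.
Ebb up to Cb spans 13 letter names and 21 semitones — a major thirteenth.

major thirteenth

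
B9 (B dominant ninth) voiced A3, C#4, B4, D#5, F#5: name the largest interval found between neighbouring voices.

Adjacent intervals: A3→C#4 = major third; C#4→B4 = minor seventh; B4→D#5 = major third; D#5→F#5 = minor third.
The largest is C#4 to B4, a minor seventh (10 semitones).

minor seventh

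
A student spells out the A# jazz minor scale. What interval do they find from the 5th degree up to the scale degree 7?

major 3rd

The scale runs A# B# C# D# E# F## G##.
5th degree = E#; 7th degree = G##.
Counting 3 letters and 4 half steps from E# gives a major third.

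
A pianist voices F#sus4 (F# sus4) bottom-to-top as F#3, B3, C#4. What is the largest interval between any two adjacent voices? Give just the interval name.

perfect fourth

Adjacent intervals: F#3→B3 = perfect fourth; B3→C#4 = major second.
The largest is F#3 to B3, a perfect fourth (5 semitones).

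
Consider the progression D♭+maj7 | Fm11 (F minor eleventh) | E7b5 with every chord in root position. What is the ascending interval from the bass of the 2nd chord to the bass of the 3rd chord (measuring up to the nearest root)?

major 7th

The roots are F and E.
Counting 7 letters and 11 half steps from F gives a major seventh.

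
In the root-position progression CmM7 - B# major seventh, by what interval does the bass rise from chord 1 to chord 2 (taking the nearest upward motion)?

The roots are C and B#.
7 letter names make it a seventh; at 12 semitones (a half step wider than major) the quality is augmented.

augmented 7th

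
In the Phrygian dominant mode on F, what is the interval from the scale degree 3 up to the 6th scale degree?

F phrygian dominant: F Gb A Bb C Db Eb.
That puts A below Db.
4 letter names make it a fourth; at 4 semitones (a half step narrower than perfect) the quality is diminished.

d4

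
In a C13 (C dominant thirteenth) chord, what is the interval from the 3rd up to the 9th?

minor seventh

C13: C E G Bb D A.
3rd = E; 9th = D.
E up to D is 10 semitones, a half step narrower than a major seventh, so the interval is minor.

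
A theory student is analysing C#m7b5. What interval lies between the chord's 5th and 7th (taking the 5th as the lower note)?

major 3rd

C#ø7 is spelled C#–E–G–B.
The 5th is G and the 7th is B.
From G to B is 4 semitones, exactly the major third.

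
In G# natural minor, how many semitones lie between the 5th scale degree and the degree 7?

3

The scale is G# A# B C# D# E F#.
D# up to F# is a minor third — 3 semitones.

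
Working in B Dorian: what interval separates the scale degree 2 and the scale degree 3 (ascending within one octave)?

The scale runs B C# D E F# G# A.
The scale degree 2 is C# and the degree 3 is D.
C# up to D is 1 semitone, a half step narrower than a major second, so the interval is minor.

minor second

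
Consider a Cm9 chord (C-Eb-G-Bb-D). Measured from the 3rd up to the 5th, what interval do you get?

3rd = Eb; 5th = G.
From Eb to G is 4 semitones, exactly the major third.

M3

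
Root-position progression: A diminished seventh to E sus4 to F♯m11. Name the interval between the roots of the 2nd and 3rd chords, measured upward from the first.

The roots are E and F♯.
E up to F♯ spans 2 letter names and 2 semitones — a major second.

major 2nd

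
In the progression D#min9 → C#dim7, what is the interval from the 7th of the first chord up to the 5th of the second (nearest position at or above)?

diminished fifth

D#min9 has C# as its 7th, and C#dim7 has G as its 5th.
From C# to G: 6 semitones over a fifth = diminished.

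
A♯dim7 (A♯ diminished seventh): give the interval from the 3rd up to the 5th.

A♯°7: A♯-C♯-E-G.
So we need the interval from C♯ up to E.
C♯ up to E is 3 semitones, a half step narrower than a major third, so the interval is minor.

minor 3rd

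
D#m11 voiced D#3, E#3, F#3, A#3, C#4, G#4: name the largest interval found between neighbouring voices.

Adjacent intervals: D#3→E#3 = major second; E#3→F#3 = minor second; F#3→A#3 = major third; A#3→C#4 = minor third; C#4→G#4 = perfect fifth.
The largest is C#4 to G#4, a perfect fifth (7 semitones).

perfect 5th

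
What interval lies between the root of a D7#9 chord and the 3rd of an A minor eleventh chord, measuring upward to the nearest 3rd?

The root of D7#9 is D; the 3rd of A minor eleventh is C.
From D to C: 10 semitones over a seventh = minor.

minor seventh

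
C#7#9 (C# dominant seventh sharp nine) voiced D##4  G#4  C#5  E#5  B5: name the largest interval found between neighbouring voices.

Adjacent intervals: D##4→G#4 = diminished fourth; G#4→C#5 = perfect fourth; C#5→E#5 = major third; E#5→B5 = diminished fifth.
The largest is E#5 to B5, a diminished fifth (6 semitones).

diminished fifth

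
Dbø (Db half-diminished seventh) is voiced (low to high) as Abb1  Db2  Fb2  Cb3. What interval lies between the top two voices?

Those voices are Fb2 and Cb3.
Fb up to Cb spans 5 letter names and 7 semitones — a perfect fifth.

P5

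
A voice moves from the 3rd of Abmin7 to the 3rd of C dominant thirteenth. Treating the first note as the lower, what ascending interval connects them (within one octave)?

The 3rd of Abmin7 is Cb; the 3rd of C dominant thirteenth is E.
From Cb to E: 5 semitones over a third = augmented.

augmented third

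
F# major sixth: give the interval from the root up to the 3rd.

major third

The chord tones of F# major sixth are F# A# C# D#.
Root = F#; 3rd = A#.
From F# to A# is 4 semitones, exactly the major third.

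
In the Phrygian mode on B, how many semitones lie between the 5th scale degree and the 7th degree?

3

The scale is B C D E F♯ G A.
F♯ up to A is a minor third — 3 semitones.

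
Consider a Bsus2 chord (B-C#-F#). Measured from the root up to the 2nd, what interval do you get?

M2

So we need the interval from B up to C#.
B up to C# spans 2 letter names and 2 semitones — a major second.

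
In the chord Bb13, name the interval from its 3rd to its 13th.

perfect eleventh

Bb13 (Bb dominant thirteenth) is spelled Bb-D-F-Ab-C-G.
The 3rd is D and the 13th is G.
Counting 11 letters and 17 half steps from D gives a perfect eleventh.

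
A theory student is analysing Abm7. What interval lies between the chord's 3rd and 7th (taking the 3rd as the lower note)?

Ab minor seventh is spelled Ab, Cb, Eb, Gb.
3rd = Cb; 7th = Gb.
Counting 5 letters and 7 half steps from Cb gives a perfect fifth.

perfect 5th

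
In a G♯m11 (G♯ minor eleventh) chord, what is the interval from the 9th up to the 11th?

G♯m11 (G♯ minor eleventh): G♯-B-D♯-F♯-A♯-C♯.
The 9th is A♯ and the 11th is C♯.
From A♯ to C♯: 3 semitones over a third = minor.

minor 3rd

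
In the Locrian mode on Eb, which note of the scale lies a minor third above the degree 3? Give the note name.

The scale is Eb Fb Gb Ab Bbb Cb Db.
The degree 3 is Gb; a minor third above that is Bbb — scale degree 5.

Bbb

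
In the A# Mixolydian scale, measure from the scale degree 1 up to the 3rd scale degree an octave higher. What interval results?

major 10th

Spelling the A# Mixolydian scale: A# B# C## D# E# F## G#.
That puts A# below C##.
Counting 10 letters and 16 half steps from A# gives a major tenth.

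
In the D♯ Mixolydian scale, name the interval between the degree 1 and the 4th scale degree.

P4

Spelling the D♯ Mixolydian scale: D♯ E♯ F𝄪 G♯ A♯ B♯ C♯.
Degree 1 = D♯; 4th scale degree = G♯.
D♯ up to G♯ spans 4 letter names and 5 semitones — a perfect fourth.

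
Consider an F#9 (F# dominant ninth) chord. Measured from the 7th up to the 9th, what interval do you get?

F#9 is spelled F# A# C# E G#.
7th = E; 9th = G#.
From E to G# is 4 semitones, exactly the major third.

major 3rd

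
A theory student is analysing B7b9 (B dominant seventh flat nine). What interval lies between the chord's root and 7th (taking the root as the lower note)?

B7b9: B D# F# A C.
The root is B and the 7th is A.
From B to A: 10 semitones over a seventh = minor.

m7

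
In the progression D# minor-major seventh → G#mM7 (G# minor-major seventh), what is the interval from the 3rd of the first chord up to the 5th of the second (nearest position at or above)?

major 6th

D# minor-major seventh has F# as its 3rd, and G#mM7 (G# minor-major seventh) has D# as its 5th.
From F# to D# is 9 semitones, exactly the major sixth.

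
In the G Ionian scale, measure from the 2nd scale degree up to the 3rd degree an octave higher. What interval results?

M9

Spelling the G Ionian scale: G A B C D E F#.
So we need the interval from A up to B.
A up to B spans 9 letter names and 14 semitones — a major ninth.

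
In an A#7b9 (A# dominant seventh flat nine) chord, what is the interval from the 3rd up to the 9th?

diminished seventh

A#7b9 (A# dominant seventh flat nine): A#–C##–E#–G#–B.
So we need the interval from C## up to B.
C## up to B is 9 semitones, a whole step narrower than a major seventh, so the interval is diminished.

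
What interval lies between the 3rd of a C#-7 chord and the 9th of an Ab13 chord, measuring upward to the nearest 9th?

C#-7 has E as its 3rd, and Ab13 has Bb as its 9th.
5 letter names make it a fifth; at 6 semitones (a half step narrower than perfect) the quality is diminished.

d5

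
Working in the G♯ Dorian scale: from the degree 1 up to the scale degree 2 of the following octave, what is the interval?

major ninth

Spelling the G♯ Dorian scale: G♯ A♯ B C♯ D♯ E♯ F♯.
The degree 1 is G♯ and the 2nd scale degree (up an octave) is A♯.
Counting 9 letters and 14 half steps from G♯ gives a major ninth.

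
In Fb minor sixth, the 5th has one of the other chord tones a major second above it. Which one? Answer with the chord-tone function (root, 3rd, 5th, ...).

6th

The chord tones of Fbm6 are Fb-Abb-Cb-Db.
The 5th is Cb. A major second above Cb is Db.
Db is the chord's 6th.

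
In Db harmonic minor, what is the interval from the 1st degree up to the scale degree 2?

Spelling Db harmonic minor: Db Eb Fb Gb Ab Bbb C.
The 1st degree is Db and the 2nd scale degree is Eb.
Db up to Eb spans 2 letter names and 2 semitones — a major second.

major 2nd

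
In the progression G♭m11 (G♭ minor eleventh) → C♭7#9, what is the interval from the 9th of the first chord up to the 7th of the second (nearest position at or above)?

G♭m11 (G♭ minor eleventh) has A♭ as its 9th, and C♭7#9 has B𝄫 as its 7th.
2 letter names make it a second; at 1 semitone (a half step narrower than major) the quality is minor.

minor second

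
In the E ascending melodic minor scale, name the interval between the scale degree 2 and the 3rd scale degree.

The scale runs E F# G A B C# D#.
The scale degree 2 is F# and the degree 3 is G.
2 letter names make it a second; at 1 semitone (a half step narrower than major) the quality is minor.

minor second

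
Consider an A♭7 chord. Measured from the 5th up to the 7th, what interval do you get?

A♭ dominant seventh is spelled A♭, C, E♭, G♭.
So we need the interval from E♭ up to G♭.
E♭ up to G♭ is 3 semitones, a half step narrower than a major third, so the interval is minor.

minor third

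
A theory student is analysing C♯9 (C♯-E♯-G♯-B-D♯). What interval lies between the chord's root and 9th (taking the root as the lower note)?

major 9th

That puts C♯ below D♯.
Counting 9 letters and 14 half steps from C♯ gives a major ninth.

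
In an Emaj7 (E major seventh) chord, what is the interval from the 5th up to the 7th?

M3

The chord tones of Emaj7 are E, G#, B, D#.
That puts B below D#.
From B to D# is 4 semitones, exactly the major third.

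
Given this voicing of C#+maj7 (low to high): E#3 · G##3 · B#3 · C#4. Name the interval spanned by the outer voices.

minor sixth

The outer voices are E#3 and C#4.
6 letter names make it a sixth; at 8 semitones (a half step narrower than major) the quality is minor.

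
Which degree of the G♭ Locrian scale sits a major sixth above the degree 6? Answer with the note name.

Cb

The scale is G♭ A𝄫 B𝄫 C♭ D𝄫 E𝄫 F♭.
The degree 6 is E𝄫; a major sixth above that is C♭ — scale degree 4.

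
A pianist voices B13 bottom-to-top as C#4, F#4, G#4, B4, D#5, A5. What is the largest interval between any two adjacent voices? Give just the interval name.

Adjacent intervals: C#4→F#4 = perfect fourth; F#4→G#4 = major second; G#4→B4 = minor third; B4→D#5 = major third; D#5→A5 = diminished fifth.
The largest is D#5 to A5, a diminished fifth (6 semitones).

diminished 5th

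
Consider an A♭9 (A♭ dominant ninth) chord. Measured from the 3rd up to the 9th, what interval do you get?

Spelling the chord: A♭–C–E♭–G♭–B♭.
So we need the interval from C up to B♭.
From C to B♭: 10 semitones over a seventh = minor.

minor 7th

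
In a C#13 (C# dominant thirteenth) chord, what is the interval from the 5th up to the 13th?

major 9th

The chord tones of C#13 are C# E# G# B D# A#.
That puts G# below A#.
Counting 9 letters and 14 half steps from G# gives a major ninth.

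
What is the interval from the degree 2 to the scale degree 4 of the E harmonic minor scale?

The scale runs E F# G A B C D#.
The degree 2 is F# and the scale degree 4 is A.
From F# to A: 3 semitones over a third = minor.

minor 3rd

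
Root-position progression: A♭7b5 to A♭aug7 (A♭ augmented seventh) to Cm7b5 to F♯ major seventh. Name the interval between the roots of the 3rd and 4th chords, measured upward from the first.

The roots are C and F♯.
C up to F♯ is 6 semitones, a half step wider than a perfect fourth, so the interval is augmented.

augmented fourth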